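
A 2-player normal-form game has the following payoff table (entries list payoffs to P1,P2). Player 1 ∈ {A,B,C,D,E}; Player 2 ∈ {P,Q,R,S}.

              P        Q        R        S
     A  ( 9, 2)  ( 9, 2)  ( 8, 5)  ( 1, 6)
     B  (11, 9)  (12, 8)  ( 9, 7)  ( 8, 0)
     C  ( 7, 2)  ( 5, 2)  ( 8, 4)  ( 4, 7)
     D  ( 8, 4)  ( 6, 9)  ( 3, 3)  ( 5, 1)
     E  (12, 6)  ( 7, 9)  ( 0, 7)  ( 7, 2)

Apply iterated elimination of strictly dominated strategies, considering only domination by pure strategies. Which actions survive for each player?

IESDS → P1:{B,E} P2:{P,Q}

P1 drop A (B beats it: P:11>9 Q:12>9 R:9>8 S:8>1)
P1 drop C (B beats it: P:11>7 Q:12>5 R:9>8 S:8>4)
P1 drop D (B beats it: P:11>8 Q:12>6 R:9>3 S:8>5)
P2 drop R (Q beats it: B:8>7 E:9>7)
P2 drop S (P beats it: B:9>0 E:6>2)
P1→{B,E} P2→{P,Q}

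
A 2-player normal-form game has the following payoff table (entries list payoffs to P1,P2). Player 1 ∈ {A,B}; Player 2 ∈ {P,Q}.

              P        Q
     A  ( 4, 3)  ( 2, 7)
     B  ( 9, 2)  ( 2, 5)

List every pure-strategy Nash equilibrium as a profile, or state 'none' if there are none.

PSNE = {(A,Q), (B,Q)}

(A,P): not NE [P1→B gives 9>4; P2→Q gives 7>3]
(A,Q): NE
(B,P): not NE [P2→Q gives 5>2]
(B,Q): NE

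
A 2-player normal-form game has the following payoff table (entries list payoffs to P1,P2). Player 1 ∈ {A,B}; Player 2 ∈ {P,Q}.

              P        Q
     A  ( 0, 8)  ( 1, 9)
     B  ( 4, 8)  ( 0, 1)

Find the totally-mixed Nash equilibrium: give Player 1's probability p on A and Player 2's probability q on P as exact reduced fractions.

P1 indiff ⇒ q·0+(1-q)·1 = q·4+(1-q)·0 ⇒ q(-4) = (1-q)(-1) ⇒ q = 1/5
P2 indiff ⇒ p·8+(1-p)·8 = p·9+(1-p)·1 ⇒ p(-1) = (1-p)(-7) ⇒ p = 7/8

p=7/8, q=1/5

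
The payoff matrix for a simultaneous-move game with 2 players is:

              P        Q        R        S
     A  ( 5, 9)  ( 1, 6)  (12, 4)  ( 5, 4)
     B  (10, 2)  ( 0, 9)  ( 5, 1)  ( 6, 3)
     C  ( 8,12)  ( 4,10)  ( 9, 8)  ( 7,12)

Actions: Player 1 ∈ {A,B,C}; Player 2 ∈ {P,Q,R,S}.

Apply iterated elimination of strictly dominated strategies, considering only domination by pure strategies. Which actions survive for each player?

P2 drop R (P beats it: A:9>4 B:2>1 C:12>8)
P1 drop A (C beats it: P:8>5 Q:4>1 S:7>5)
P1→{B,C} P2→{P,Q,S}

IESDS → P1:{B,C} P2:{P,Q,S}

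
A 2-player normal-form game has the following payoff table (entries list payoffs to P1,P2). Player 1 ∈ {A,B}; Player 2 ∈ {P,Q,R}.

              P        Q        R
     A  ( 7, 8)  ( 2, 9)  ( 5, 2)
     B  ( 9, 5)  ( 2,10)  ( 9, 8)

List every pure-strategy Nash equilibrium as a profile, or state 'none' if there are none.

(A,P): not NE [P1→B gives 9>7; P2→Q gives 9>8]
(A,Q): NE
(A,R): not NE [P1→B gives 9>5; P2→Q gives 9>2]
(B,P): not NE [P2→Q gives 10>5]
(B,Q): NE
(B,R): not NE [P2→Q gives 10>8]

Nash profiles: (A,Q), (B,Q)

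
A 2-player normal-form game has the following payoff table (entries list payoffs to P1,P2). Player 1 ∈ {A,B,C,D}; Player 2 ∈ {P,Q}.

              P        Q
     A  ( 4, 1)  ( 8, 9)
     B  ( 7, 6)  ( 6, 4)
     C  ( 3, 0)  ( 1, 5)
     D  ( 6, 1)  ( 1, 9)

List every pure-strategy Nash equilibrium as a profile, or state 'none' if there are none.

(A,P): not NE [P1→B gives 7>4; P2→Q gives 9>1]
(A,Q): NE
(B,P): NE
(B,Q): not NE [P1→A gives 8>6; P2→P gives 6>4]
(C,P): not NE [P1→B gives 7>3; P2→Q gives 5>0]
(C,Q): not NE [P1→A gives 8>1]
(D,P): not NE [P1→B gives 7>6; P2→Q gives 9>1]
(D,Q): not NE [P1→A gives 8>1]

PSNE = {(A,Q), (B,P)}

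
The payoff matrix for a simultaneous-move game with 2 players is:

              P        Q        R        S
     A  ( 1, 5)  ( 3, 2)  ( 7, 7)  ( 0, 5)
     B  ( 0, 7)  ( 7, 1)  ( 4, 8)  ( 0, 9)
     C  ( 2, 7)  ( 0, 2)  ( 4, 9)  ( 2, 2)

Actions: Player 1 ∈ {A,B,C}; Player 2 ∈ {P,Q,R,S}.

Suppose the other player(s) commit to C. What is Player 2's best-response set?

u_2(P vs C) = 7
u_2(Q vs C) = 2
u_2(R vs C) = 9
u_2(S vs C) = 2
max payoff 9 at {R}

P2 best: {R}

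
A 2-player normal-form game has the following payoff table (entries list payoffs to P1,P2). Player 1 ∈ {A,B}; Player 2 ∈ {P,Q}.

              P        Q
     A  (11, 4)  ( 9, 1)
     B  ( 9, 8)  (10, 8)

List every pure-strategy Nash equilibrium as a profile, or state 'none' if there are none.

Nash profiles: (A,P), (B,Q)

(A,P): NE
(A,Q): not NE [P1→B gives 10>9; P2→P gives 4>1]
(B,P): not NE [P1→A gives 11>9]
(B,Q): NE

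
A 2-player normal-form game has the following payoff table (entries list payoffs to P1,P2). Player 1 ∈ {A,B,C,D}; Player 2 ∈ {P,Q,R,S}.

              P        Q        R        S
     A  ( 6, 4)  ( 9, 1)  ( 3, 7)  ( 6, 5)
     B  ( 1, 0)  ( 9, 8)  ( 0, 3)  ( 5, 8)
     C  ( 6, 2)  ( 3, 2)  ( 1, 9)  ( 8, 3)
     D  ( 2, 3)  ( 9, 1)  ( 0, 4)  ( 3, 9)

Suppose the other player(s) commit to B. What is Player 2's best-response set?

BR_2 = {Q,S}

u_2(P vs B) = 0
u_2(Q vs B) = 8
u_2(R vs B) = 3
u_2(S vs B) = 8
max payoff 8 at {Q,S}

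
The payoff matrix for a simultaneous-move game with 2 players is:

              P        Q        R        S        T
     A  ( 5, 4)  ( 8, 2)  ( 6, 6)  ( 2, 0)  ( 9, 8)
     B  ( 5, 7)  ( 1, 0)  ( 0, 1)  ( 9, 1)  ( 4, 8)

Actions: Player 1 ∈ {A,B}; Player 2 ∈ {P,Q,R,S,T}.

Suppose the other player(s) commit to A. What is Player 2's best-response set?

BR_2 = {T}

u_2(P vs A) = 4
u_2(Q vs A) = 2
u_2(R vs A) = 6
u_2(S vs A) = 0
u_2(T vs A) = 8
max payoff 8 at {T}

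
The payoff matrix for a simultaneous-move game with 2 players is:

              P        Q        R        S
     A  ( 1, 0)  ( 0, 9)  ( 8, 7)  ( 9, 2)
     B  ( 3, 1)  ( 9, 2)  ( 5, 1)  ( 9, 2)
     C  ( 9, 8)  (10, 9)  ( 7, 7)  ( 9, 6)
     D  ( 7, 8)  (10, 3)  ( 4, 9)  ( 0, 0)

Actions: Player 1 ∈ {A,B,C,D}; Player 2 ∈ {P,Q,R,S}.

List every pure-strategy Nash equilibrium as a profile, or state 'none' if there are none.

Nash profiles: (B,S), (C,Q)

(A,P): not NE [P1→C gives 9>1; P2→Q gives 9>0]
(A,Q): not NE [P1→D gives 10>0]
(A,R): not NE [P2→Q gives 9>7]
(A,S): not NE [P2→Q gives 9>2]
(B,P): not NE [P1→C gives 9>3; P2→S gives 2>1]
(B,Q): not NE [P1→D gives 10>9]
(B,R): not NE [P1→A gives 8>5; P2→S gives 2>1]
(B,S): NE
(C,P): not NE [P2→Q gives 9>8]
(C,Q): NE
(C,R): not NE [P1→A gives 8>7; P2→Q gives 9>7]
(C,S): not NE [P2→Q gives 9>6]
(D,P): not NE [P1→C gives 9>7; P2→R gives 9>8]
(D,Q): not NE [P2→R gives 9>3]
(D,R): not NE [P1→A gives 8>4]
(D,S): not NE [P1→C gives 9>0; P2→R gives 9>0]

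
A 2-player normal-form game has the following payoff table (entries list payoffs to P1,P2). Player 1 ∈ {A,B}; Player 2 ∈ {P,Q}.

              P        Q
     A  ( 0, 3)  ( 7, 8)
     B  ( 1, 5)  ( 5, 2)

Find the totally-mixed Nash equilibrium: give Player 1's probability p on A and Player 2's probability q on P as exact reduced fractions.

(p,q) = (3/8, 2/3)

P1 indiff ⇒ q·0+(1-q)·7 = q·1+(1-q)·5 ⇒ q(-1) = (1-q)(-2) ⇒ q = 2/3
P2 indiff ⇒ p·3+(1-p)·5 = p·8+(1-p)·2 ⇒ p(-5) = (1-p)(-3) ⇒ p = 3/8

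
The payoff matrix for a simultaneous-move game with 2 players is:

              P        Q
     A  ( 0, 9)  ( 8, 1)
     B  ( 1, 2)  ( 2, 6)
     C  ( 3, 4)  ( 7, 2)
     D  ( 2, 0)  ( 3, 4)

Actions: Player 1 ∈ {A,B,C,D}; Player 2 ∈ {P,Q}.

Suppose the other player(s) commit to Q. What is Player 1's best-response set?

u_1(A vs Q) = 8
u_1(B vs Q) = 2
u_1(C vs Q) = 7
u_1(D vs Q) = 3
max payoff 8 at {A}

BR_1 = {A}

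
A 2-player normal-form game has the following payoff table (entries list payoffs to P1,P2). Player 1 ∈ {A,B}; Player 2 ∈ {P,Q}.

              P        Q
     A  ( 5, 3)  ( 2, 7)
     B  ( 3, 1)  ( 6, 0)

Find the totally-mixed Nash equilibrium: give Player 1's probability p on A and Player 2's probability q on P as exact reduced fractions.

p=1/5, q=2/3

P1 indiff ⇒ q·5+(1-q)·2 = q·3+(1-q)·6 ⇒ q(2) = (1-q)(4) ⇒ q = 2/3
P2 indiff ⇒ p·3+(1-p)·1 = p·7+(1-p)·0 ⇒ p(-4) = (1-p)(-1) ⇒ p = 1/5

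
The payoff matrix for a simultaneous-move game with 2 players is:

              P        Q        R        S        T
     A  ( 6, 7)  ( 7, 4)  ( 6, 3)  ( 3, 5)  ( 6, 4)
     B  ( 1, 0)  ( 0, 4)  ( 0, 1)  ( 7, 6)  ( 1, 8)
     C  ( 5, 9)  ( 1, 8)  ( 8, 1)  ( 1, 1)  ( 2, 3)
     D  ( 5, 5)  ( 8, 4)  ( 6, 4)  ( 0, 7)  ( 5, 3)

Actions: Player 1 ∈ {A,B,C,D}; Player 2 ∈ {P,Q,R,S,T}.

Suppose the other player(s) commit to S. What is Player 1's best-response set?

u_1(A vs S) = 3
u_1(B vs S) = 7
u_1(C vs S) = 1
u_1(D vs S) = 0
max payoff 7 at {B}

BR_1 = {B}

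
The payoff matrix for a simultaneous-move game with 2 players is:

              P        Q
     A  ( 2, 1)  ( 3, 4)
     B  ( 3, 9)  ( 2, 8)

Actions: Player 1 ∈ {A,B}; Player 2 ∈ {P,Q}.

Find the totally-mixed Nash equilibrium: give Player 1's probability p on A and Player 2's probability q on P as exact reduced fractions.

p=1/4, q=1/2

P1 indiff ⇒ q·2+(1-q)·3 = q·3+(1-q)·2 ⇒ q(-1) = (1-q)(-1) ⇒ q = 1/2
P2 indiff ⇒ p·1+(1-p)·9 = p·4+(1-p)·8 ⇒ p(-3) = (1-p)(-1) ⇒ p = 1/4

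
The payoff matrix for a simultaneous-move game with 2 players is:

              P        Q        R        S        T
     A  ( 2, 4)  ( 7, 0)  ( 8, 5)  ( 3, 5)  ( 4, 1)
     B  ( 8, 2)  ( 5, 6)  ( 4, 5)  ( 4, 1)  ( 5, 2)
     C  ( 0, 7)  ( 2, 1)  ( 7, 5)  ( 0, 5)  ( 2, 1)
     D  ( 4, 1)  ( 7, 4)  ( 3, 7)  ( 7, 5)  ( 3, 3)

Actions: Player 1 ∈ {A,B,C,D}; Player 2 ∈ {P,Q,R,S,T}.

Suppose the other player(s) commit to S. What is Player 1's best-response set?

u_1(A vs S) = 3
u_1(B vs S) = 4
u_1(C vs S) = 0
u_1(D vs S) = 7
max payoff 7 at {D}

argmax u_1 = {D}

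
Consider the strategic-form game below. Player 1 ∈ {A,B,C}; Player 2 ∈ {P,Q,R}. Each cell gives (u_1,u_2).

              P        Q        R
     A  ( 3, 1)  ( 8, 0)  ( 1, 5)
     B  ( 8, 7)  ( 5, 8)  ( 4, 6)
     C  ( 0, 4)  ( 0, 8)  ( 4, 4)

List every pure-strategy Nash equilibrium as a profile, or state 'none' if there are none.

(A,P): not NE [P1→B gives 8>3; P2→R gives 5>1]
(A,Q): not NE [P2→R gives 5>0]
(A,R): not NE [P1→C gives 4>1]
(B,P): not NE [P2→Q gives 8>7]
(B,Q): not NE [P1→A gives 8>5]
(B,R): not NE [P2→Q gives 8>6]
(C,P): not NE [P1→B gives 8>0; P2→Q gives 8>4]
(C,Q): not NE [P1→A gives 8>0]
(C,R): not NE [P2→Q gives 8>4]

No pure NE.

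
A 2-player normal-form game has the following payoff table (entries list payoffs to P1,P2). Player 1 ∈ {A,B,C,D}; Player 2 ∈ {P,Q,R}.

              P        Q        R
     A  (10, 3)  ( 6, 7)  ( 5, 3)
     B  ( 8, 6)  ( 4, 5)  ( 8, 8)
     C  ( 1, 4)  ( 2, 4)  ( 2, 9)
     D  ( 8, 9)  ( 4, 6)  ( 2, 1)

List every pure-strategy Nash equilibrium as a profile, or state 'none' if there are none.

Nash profiles: (A,Q), (B,R)

(A,P): not NE [P2→Q gives 7>3]
(A,Q): NE
(A,R): not NE [P1→B gives 8>5; P2→Q gives 7>3]
(B,P): not NE [P1→A gives 10>8; P2→R gives 8>6]
(B,Q): not NE [P1→A gives 6>4; P2→R gives 8>5]
(B,R): NE
(C,P): not NE [P1→A gives 10>1; P2→R gives 9>4]
(C,Q): not NE [P1→A gives 6>2; P2→R gives 9>4]
(C,R): not NE [P1→B gives 8>2]
(D,P): not NE [P1→A gives 10>8]
(D,Q): not NE [P1→A gives 6>4; P2→P gives 9>6]
(D,R): not NE [P1→B gives 8>2; P2→P gives 9>1]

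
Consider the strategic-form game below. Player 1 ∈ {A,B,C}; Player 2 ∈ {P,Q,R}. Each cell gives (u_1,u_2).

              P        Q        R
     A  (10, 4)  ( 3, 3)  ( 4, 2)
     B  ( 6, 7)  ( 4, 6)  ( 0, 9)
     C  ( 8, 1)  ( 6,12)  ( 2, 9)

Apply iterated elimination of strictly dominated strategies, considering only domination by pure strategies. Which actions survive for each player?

IESDS → P1:{A,C} P2:{P,Q}

P1 drop B (C beats it: P:8>6 Q:6>4 R:2>0)
P2 drop R (Q beats it: A:3>2 C:12>9)
P1→{A,C} P2→{P,Q}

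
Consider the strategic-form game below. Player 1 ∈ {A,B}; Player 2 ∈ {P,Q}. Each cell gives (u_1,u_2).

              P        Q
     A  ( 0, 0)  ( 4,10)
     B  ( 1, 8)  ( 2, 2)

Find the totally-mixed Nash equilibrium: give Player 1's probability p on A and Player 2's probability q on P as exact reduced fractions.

p=3/8, q=2/3

P1 indiff ⇒ q·0+(1-q)·4 = q·1+(1-q)·2 ⇒ q(-1) = (1-q)(-2) ⇒ q = 2/3
P2 indiff ⇒ p·0+(1-p)·8 = p·10+(1-p)·2 ⇒ p(-10) = (1-p)(-6) ⇒ p = 3/8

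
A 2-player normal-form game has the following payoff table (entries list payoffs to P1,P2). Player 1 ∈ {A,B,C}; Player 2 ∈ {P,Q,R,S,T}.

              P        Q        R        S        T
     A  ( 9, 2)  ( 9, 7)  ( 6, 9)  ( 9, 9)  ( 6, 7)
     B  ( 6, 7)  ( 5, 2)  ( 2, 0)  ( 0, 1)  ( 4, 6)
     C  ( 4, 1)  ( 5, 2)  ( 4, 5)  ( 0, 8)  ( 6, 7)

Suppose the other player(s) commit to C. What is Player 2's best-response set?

u_2(P vs C) = 1
u_2(Q vs C) = 2
u_2(R vs C) = 5
u_2(S vs C) = 8
u_2(T vs C) = 7
max payoff 8 at {S}

argmax u_2 = {S}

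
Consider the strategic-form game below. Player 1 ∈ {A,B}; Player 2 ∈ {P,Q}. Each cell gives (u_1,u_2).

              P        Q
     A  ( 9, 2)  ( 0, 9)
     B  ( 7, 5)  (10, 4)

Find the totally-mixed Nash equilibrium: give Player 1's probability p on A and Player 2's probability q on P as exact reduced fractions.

P1 mixes 1/8 on A; P2 mixes 5/6 on P

P1 indiff ⇒ q·9+(1-q)·0 = q·7+(1-q)·10 ⇒ q(2) = (1-q)(10) ⇒ q = 5/6
P2 indiff ⇒ p·2+(1-p)·5 = p·9+(1-p)·4 ⇒ p(-7) = (1-p)(-1) ⇒ p = 1/8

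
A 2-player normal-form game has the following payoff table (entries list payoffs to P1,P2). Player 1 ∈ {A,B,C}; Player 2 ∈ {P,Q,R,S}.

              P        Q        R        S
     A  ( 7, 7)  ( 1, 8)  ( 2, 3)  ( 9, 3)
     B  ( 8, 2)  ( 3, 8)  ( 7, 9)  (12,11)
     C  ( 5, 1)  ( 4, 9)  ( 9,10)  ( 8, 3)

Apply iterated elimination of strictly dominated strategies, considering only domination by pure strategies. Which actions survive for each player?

P1 drop A (B beats it: P:8>7 Q:3>1 R:7>2 S:12>9)
P2 drop P (Q beats it: B:8>2 C:9>1)
P2 drop Q (R beats it: B:9>8 C:10>9)
P1→{B,C} P2→{R,S}

Remaining: P1:{B,C} P2:{R,S}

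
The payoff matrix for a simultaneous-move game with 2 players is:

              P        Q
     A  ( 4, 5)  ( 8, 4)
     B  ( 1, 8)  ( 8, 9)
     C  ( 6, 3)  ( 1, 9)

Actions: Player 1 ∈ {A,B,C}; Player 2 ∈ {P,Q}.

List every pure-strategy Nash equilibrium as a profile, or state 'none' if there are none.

(A,P): not NE [P1→C gives 6>4]
(A,Q): not NE [P2→P gives 5>4]
(B,P): not NE [P1→C gives 6>1; P2→Q gives 9>8]
(B,Q): NE
(C,P): not NE [P2→Q gives 9>3]
(C,Q): not NE [P1→B gives 8>1]

Nash profiles: (B,Q)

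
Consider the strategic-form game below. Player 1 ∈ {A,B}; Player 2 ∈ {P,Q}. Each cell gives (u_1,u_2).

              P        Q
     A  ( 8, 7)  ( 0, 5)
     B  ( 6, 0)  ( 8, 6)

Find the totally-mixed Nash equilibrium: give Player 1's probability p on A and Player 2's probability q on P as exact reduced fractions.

P1 indiff ⇒ q·8+(1-q)·0 = q·6+(1-q)·8 ⇒ q(2) = (1-q)(8) ⇒ q = 4/5
P2 indiff ⇒ p·7+(1-p)·0 = p·5+(1-p)·6 ⇒ p(2) = (1-p)(6) ⇒ p = 3/4

p=3/4, q=4/5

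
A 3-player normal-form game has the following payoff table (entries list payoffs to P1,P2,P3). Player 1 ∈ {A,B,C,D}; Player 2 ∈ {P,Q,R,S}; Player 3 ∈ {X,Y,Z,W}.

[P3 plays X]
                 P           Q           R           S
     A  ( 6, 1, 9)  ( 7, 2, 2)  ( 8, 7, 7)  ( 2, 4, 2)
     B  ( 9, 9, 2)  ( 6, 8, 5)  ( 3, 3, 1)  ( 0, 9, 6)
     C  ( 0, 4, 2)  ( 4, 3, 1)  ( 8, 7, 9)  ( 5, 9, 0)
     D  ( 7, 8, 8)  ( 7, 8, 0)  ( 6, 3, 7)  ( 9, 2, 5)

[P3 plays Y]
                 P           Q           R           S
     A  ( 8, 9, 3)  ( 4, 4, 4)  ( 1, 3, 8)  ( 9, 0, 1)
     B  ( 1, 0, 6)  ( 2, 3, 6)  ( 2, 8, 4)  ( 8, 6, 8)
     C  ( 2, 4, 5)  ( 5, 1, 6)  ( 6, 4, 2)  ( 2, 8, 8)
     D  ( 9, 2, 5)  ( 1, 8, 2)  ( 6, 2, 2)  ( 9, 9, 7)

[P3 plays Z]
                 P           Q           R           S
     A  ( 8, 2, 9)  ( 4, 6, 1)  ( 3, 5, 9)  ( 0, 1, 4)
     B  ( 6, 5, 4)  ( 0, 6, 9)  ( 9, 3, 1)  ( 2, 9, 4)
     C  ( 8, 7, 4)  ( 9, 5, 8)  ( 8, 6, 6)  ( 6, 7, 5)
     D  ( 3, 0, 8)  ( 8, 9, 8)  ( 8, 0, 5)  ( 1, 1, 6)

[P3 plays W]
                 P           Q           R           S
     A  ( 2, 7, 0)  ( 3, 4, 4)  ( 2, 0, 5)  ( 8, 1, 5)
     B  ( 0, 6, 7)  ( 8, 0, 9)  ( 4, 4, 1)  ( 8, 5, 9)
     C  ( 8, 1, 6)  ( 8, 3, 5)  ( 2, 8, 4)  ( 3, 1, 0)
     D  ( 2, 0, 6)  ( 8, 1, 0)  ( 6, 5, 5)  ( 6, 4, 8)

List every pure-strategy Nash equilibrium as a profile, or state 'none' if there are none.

No pure NE.

(A,P,X): not NE [P1→B gives 9>6; P2→R gives 7>1]
(A,P,Y): not NE [P1→D gives 9>8; P3→Z gives 9>3]
(A,P,Z): not NE [P2→Q gives 6>2]
(A,P,W): not NE [P1→C gives 8>2; P3→Z gives 9>0]
(A,Q,X): not NE [P2→R gives 7>2; P3→W gives 4>2]
(A,Q,Y): not NE [P1→C gives 5>4; P2→P gives 9>4]
(A,Q,Z): not NE [P1→C gives 9>4; P3→W gives 4>1]
(A,Q,W): not NE [P1→D gives 8>3; P2→P gives 7>4]
(A,R,X): not NE [P3→Z gives 9>7]
(A,R,Y): not NE [P1→D gives 6>1; P2→P gives 9>3; P3→Z gives 9>8]
(A,R,Z): not NE [P1→B gives 9>3; P2→Q gives 6>5]
(A,R,W): not NE [P1→D gives 6>2; P2→P gives 7>0; P3→Z gives 9>5]
(A,S,X): not NE [P1→D gives 9>2; P2→R gives 7>4; P3→W gives 5>2]
(A,S,Y): not NE [P2→P gives 9>0; P3→W gives 5>1]
(A,S,Z): not NE [P1→C gives 6>0; P2→Q gives 6>1; P3→W gives 5>4]
(A,S,W): not NE [P2→P gives 7>1]
(B,P,X): not NE [P3→W gives 7>2]
(B,P,Y): not NE [P1→D gives 9>1; P2→R gives 8>0; P3→W gives 7>6]
(B,P,Z): not NE [P1→C gives 8>6; P2→S gives 9>5; P3→W gives 7>4]
(B,P,W): not NE [P1→C gives 8>0]
(B,Q,X): not NE [P1→D gives 7>6; P2→S gives 9>8; P3→W gives 9>5]
(B,Q,Y): not NE [P1→C gives 5>2; P2→R gives 8>3; P3→W gives 9>6]
(B,Q,Z): not NE [P1→C gives 9>0; P2→S gives 9>6]
(B,Q,W): not NE [P2→P gives 6>0]
(B,R,X): not NE [P1→C gives 8>3; P2→S gives 9>3; P3→Y gives 4>1]
(B,R,Y): not NE [P1→D gives 6>2]
(B,R,Z): not NE [P2→S gives 9>3; P3→Y gives 4>1]
(B,R,W): not NE [P1→D gives 6>4; P2→P gives 6>4; P3→Y gives 4>1]
(B,S,X): not NE [P1→D gives 9>0; P3→W gives 9>6]
(B,S,Y): not NE [P1→D gives 9>8; P2→R gives 8>6; P3→W gives 9>8]
(B,S,Z): not NE [P1→C gives 6>2; P3→W gives 9>4]
(B,S,W): not NE [P2→P gives 6>5]
(C,P,X): not NE [P1→B gives 9>0; P2→S gives 9>4; P3→W gives 6>2]
(C,P,Y): not NE [P1→D gives 9>2; P2→S gives 8>4; P3→W gives 6>5]
(C,P,Z): not NE [P3→W gives 6>4]
(C,P,W): not NE [P2→R gives 8>1]
(C,Q,X): not NE [P1→D gives 7>4; P2→S gives 9>3; P3→Z gives 8>1]
(C,Q,Y): not NE [P2→S gives 8>1; P3→Z gives 8>6]
(C,Q,Z): not NE [P2→S gives 7>5]
(C,Q,W): not NE [P2→R gives 8>3; P3→Z gives 8>5]
(C,R,X): not NE [P2→S gives 9>7]
(C,R,Y): not NE [P2→S gives 8>4; P3→X gives 9>2]
(C,R,Z): not NE [P1→B gives 9>8; P2→S gives 7>6; P3→X gives 9>6]
(C,R,W): not NE [P1→D gives 6>2; P3→X gives 9>4]
(C,S,X): not NE [P1→D gives 9>5; P3→Y gives 8>0]
(C,S,Y): not NE [P1→D gives 9>2]
(C,S,Z): not NE [P3→Y gives 8>5]
(C,S,W): not NE [P1→B gives 8>3; P2→R gives 8>1; P3→Y gives 8>0]
(D,P,X): not NE [P1→B gives 9>7]
(D,P,Y): not NE [P2→S gives 9>2; P3→Z gives 8>5]
(D,P,Z): not NE [P1→C gives 8>3; P2→Q gives 9>0]
(D,P,W): not NE [P1→C gives 8>2; P2→R gives 5>0; P3→Z gives 8>6]
(D,Q,X): not NE [P3→Z gives 8>0]
(D,Q,Y): not NE [P1→C gives 5>1; P2→S gives 9>8; P3→Z gives 8>2]
(D,Q,Z): not NE [P1→C gives 9>8]
(D,Q,W): not NE [P2→R gives 5>1; P3→Z gives 8>0]
(D,R,X): not NE [P1→C gives 8>6; P2→Q gives 8>3]
(D,R,Y): not NE [P2→S gives 9>2; P3→X gives 7>2]
(D,R,Z): not NE [P1→B gives 9>8; P2→Q gives 9>0; P3→X gives 7>5]
(D,R,W): not NE [P3→X gives 7>5]
(D,S,X): not NE [P2→Q gives 8>2; P3→W gives 8>5]
(D,S,Y): not NE [P3→W gives 8>7]
(D,S,Z): not NE [P1→C gives 6>1; P2→Q gives 9>1; P3→W gives 8>6]
(D,S,W): not NE [P1→B gives 8>6; P2→R gives 5>4]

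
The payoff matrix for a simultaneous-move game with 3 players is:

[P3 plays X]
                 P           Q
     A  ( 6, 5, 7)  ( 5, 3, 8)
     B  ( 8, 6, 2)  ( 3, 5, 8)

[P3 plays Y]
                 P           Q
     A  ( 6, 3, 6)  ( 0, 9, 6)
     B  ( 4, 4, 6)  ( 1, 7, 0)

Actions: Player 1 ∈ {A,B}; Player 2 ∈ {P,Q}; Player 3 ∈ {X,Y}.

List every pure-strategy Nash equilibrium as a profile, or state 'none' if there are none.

PSNE: ∅

(A,P,X): not NE [P1→B gives 8>6]
(A,P,Y): not NE [P2→Q gives 9>3; P3→X gives 7>6]
(A,Q,X): not NE [P2→P gives 5>3]
(A,Q,Y): not NE [P1→B gives 1>0; P3→X gives 8>6]
(B,P,X): not NE [P3→Y gives 6>2]
(B,P,Y): not NE [P1→A gives 6>4; P2→Q gives 7>4]
(B,Q,X): not NE [P1→A gives 5>3; P2→P gives 6>5]
(B,Q,Y): not NE [P3→X gives 8>0]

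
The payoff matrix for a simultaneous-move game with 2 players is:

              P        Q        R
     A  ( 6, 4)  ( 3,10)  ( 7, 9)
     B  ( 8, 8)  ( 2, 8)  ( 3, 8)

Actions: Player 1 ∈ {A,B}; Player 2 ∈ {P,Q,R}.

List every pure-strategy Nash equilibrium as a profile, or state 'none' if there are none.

(A,P): not NE [P1→B gives 8>6; P2→Q gives 10>4]
(A,Q): NE
(A,R): not NE [P2→Q gives 10>9]
(B,P): NE
(B,Q): not NE [P1→A gives 3>2]
(B,R): not NE [P1→A gives 7>3]

Nash profiles: (A,Q), (B,P)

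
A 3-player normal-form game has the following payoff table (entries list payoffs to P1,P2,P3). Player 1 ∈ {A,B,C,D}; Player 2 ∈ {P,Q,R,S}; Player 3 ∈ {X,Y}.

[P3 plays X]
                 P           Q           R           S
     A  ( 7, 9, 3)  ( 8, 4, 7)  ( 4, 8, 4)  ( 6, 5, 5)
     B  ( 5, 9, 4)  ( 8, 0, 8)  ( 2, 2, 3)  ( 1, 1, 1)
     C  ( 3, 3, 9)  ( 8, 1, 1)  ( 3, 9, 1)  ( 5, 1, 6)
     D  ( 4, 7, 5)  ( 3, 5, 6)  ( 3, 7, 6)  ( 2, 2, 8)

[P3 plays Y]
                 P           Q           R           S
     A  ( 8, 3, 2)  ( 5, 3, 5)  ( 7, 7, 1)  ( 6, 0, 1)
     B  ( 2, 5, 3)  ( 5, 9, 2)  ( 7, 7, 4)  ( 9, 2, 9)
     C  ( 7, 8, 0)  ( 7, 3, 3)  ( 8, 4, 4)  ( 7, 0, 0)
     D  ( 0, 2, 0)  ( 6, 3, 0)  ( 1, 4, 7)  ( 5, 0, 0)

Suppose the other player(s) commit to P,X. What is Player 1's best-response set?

P1 best: {A}

u_1(A vs P,X) = 7
u_1(B vs P,X) = 5
u_1(C vs P,X) = 3
u_1(D vs P,X) = 4
max payoff 7 at {A}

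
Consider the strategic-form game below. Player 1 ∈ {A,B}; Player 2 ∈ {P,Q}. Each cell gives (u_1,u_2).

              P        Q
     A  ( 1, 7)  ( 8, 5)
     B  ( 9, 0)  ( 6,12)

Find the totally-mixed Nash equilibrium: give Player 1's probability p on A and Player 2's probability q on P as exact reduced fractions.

P1 mixes 6/7 on A; P2 mixes 1/5 on P

P1 indiff ⇒ q·1+(1-q)·8 = q·9+(1-q)·6 ⇒ q(-8) = (1-q)(-2) ⇒ q = 1/5
P2 indiff ⇒ p·7+(1-p)·0 = p·5+(1-p)·12 ⇒ p(2) = (1-p)(12) ⇒ p = 6/7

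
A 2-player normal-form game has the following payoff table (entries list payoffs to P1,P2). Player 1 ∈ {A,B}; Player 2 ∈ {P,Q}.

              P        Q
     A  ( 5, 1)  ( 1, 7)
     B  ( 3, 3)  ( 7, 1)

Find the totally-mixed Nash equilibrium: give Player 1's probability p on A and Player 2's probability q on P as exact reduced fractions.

P1 indiff ⇒ q·5+(1-q)·1 = q·3+(1-q)·7 ⇒ q(2) = (1-q)(6) ⇒ q = 3/4
P2 indiff ⇒ p·1+(1-p)·3 = p·7+(1-p)·1 ⇒ p(-6) = (1-p)(-2) ⇒ p = 1/4

p=1/4, q=3/4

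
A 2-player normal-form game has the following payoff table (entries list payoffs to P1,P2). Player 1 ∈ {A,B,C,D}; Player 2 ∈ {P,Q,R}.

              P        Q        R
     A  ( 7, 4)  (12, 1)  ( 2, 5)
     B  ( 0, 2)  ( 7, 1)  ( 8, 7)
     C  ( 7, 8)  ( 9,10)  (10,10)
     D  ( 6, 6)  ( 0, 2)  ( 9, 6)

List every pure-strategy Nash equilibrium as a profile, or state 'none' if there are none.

PSNE = {(C,R)}

(A,P): not NE [P2→R gives 5>4]
(A,Q): not NE [P2→R gives 5>1]
(A,R): not NE [P1→C gives 10>2]
(B,P): not NE [P1→C gives 7>0; P2→R gives 7>2]
(B,Q): not NE [P1→A gives 12>7; P2→R gives 7>1]
(B,R): not NE [P1→C gives 10>8]
(C,P): not NE [P2→R gives 10>8]
(C,Q): not NE [P1→A gives 12>9]
(C,R): NE
(D,P): not NE [P1→C gives 7>6]
(D,Q): not NE [P1→A gives 12>0; P2→R gives 6>2]
(D,R): not NE [P1→C gives 10>9]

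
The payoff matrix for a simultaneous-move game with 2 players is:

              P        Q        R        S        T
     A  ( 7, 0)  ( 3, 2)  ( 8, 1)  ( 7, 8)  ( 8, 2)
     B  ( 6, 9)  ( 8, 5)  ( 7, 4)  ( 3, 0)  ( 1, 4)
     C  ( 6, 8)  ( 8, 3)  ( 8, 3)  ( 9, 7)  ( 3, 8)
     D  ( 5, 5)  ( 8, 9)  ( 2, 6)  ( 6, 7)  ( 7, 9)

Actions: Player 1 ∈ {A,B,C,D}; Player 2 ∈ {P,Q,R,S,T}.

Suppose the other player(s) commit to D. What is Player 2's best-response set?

P2 best: {Q,T}

u_2(P vs D) = 5
u_2(Q vs D) = 9
u_2(R vs D) = 6
u_2(S vs D) = 7
u_2(T vs D) = 9
max payoff 9 at {Q,T}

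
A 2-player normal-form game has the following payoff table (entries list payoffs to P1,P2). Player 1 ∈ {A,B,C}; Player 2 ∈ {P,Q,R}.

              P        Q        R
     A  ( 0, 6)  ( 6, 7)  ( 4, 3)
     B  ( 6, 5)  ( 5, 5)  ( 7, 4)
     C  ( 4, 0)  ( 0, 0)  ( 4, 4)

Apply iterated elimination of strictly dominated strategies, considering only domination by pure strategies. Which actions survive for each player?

Survivors P1:{A,B} P2:{P,Q}

P1 drop C (B beats it: P:6>4 Q:5>0 R:7>4)
P2 drop R (P beats it: A:6>3 B:5>4)
P1→{A,B} P2→{P,Q}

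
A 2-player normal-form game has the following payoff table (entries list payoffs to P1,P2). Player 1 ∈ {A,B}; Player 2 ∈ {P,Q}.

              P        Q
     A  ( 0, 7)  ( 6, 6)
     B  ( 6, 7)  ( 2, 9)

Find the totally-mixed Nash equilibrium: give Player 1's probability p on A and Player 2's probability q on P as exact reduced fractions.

P1 mixes 2/3 on A; P2 mixes 2/5 on P

P1 indiff ⇒ q·0+(1-q)·6 = q·6+(1-q)·2 ⇒ q(-6) = (1-q)(-4) ⇒ q = 2/5
P2 indiff ⇒ p·7+(1-p)·7 = p·6+(1-p)·9 ⇒ p(1) = (1-p)(2) ⇒ p = 2/3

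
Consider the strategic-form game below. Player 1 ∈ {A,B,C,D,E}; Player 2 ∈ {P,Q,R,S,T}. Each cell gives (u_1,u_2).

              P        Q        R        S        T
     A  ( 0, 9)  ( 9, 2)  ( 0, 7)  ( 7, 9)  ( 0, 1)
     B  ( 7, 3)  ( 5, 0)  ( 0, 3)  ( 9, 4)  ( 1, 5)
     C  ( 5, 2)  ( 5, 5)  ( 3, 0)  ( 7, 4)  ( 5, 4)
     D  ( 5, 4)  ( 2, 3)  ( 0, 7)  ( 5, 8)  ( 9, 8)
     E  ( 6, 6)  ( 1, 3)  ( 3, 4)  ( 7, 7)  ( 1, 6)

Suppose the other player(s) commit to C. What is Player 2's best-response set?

u_2(P vs C) = 2
u_2(Q vs C) = 5
u_2(R vs C) = 0
u_2(S vs C) = 4
u_2(T vs C) = 4
max payoff 5 at {Q}

BR_2 = {Q}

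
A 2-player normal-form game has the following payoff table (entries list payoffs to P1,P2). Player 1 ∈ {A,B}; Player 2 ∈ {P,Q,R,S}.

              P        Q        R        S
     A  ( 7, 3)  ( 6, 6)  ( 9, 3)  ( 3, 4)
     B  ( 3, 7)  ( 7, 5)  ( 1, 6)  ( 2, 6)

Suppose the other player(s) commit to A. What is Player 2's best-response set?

argmax u_2 = {Q}

u_2(P vs A) = 3
u_2(Q vs A) = 6
u_2(R vs A) = 3
u_2(S vs A) = 4
max payoff 6 at {Q}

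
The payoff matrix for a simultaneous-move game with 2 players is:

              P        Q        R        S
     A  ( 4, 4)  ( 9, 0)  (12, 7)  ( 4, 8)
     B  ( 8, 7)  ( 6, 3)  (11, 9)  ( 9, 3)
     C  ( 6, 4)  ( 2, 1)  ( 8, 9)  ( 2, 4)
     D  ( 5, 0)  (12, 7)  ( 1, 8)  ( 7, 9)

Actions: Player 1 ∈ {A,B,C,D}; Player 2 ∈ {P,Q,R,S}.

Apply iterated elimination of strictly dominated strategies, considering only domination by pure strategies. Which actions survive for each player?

P1 drop C (B beats it: P:8>6 Q:6>2 R:11>8 S:9>2)
P2 drop P (R beats it: A:7>4 B:9>7 D:8>0)
P2 drop Q (R beats it: A:7>0 B:9>3 D:8>7)
P1 drop D (B beats it: R:11>1 S:9>7)
P1→{A,B} P2→{R,S}

Remaining: P1:{A,B} P2:{R,S}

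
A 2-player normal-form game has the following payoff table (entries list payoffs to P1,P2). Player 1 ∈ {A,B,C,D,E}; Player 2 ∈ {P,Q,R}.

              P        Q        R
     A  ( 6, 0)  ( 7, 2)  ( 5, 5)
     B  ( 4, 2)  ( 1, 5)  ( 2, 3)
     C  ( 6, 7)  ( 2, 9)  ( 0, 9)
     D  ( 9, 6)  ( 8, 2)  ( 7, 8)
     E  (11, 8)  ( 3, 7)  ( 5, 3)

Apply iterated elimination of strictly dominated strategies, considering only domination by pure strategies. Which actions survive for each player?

IESDS → P1:{D,E} P2:{P,R}

P1 drop A (D beats it: P:9>6 Q:8>7 R:7>5)
P1 drop B (D beats it: P:9>4 Q:8>1 R:7>2)
P1 drop C (D beats it: P:9>6 Q:8>2 R:7>0)
P2 drop Q (P beats it: D:6>2 E:8>7)
P1→{D,E} P2→{P,R}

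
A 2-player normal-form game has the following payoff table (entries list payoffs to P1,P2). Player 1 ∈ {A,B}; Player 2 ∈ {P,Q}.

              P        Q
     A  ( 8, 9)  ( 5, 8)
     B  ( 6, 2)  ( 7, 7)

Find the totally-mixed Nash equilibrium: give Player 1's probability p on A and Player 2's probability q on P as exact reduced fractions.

P1 indiff ⇒ q·8+(1-q)·5 = q·6+(1-q)·7 ⇒ q(2) = (1-q)(2) ⇒ q = 1/2
P2 indiff ⇒ p·9+(1-p)·2 = p·8+(1-p)·7 ⇒ p(1) = (1-p)(5) ⇒ p = 5/6

p=5/6, q=1/2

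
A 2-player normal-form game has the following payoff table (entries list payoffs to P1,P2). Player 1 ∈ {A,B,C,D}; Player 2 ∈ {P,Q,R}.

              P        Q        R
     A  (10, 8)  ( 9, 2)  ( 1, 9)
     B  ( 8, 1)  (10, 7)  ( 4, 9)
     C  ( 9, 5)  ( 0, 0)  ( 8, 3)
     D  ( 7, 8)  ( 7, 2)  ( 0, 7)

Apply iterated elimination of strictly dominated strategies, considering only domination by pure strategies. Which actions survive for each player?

IESDS → P1:{A,C} P2:{P,R}

P1 drop D (A beats it: P:10>7 Q:9>7 R:1>0)
P2 drop Q (R beats it: A:9>2 B:9>7 C:3>0)
P1 drop B (C beats it: P:9>8 R:8>4)
P1→{A,C} P2→{P,R}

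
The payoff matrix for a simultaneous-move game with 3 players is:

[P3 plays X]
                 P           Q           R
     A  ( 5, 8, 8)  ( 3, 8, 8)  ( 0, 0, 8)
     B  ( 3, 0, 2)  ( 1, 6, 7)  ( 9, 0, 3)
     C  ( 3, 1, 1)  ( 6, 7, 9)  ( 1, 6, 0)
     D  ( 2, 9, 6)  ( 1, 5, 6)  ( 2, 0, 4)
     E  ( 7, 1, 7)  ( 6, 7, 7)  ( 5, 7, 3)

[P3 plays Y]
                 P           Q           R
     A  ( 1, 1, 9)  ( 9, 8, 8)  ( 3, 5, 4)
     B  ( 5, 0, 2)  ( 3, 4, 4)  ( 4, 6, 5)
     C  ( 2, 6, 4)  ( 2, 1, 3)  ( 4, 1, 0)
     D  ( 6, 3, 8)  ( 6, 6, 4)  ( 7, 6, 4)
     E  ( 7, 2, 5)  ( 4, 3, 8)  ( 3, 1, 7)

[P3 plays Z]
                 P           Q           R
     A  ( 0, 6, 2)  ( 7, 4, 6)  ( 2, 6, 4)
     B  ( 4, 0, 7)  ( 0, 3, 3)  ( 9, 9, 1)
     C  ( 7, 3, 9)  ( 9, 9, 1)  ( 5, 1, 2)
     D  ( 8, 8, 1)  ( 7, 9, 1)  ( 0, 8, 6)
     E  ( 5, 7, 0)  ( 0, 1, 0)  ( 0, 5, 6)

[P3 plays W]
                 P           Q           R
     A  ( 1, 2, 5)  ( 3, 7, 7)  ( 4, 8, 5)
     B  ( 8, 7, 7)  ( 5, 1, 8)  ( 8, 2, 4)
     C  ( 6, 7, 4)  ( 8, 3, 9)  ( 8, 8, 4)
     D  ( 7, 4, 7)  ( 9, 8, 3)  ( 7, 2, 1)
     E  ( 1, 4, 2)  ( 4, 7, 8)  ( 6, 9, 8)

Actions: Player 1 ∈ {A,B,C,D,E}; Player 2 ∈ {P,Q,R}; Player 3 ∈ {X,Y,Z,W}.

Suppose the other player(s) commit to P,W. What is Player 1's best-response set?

argmax u_1 = {B}

u_1(A vs P,W) = 1
u_1(B vs P,W) = 8
u_1(C vs P,W) = 6
u_1(D vs P,W) = 7
u_1(E vs P,W) = 1
max payoff 8 at {B}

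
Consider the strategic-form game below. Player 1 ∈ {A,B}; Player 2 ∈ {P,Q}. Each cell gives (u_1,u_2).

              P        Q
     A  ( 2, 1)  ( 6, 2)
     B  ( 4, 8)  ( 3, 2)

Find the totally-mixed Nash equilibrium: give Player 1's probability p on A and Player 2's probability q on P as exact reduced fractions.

P1 indiff ⇒ q·2+(1-q)·6 = q·4+(1-q)·3 ⇒ q(-2) = (1-q)(-3) ⇒ q = 3/5
P2 indiff ⇒ p·1+(1-p)·8 = p·2+(1-p)·2 ⇒ p(-1) = (1-p)(-6) ⇒ p = 6/7

p=6/7, q=3/5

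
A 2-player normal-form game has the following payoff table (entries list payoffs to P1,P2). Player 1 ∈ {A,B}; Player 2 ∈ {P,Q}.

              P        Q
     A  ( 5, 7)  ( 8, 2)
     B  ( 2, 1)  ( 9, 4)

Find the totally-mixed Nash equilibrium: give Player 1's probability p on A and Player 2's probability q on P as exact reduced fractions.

P1 mixes 3/8 on A; P2 mixes 1/4 on P

P1 indiff ⇒ q·5+(1-q)·8 = q·2+(1-q)·9 ⇒ q(3) = (1-q)(1) ⇒ q = 1/4
P2 indiff ⇒ p·7+(1-p)·1 = p·2+(1-p)·4 ⇒ p(5) = (1-p)(3) ⇒ p = 3/8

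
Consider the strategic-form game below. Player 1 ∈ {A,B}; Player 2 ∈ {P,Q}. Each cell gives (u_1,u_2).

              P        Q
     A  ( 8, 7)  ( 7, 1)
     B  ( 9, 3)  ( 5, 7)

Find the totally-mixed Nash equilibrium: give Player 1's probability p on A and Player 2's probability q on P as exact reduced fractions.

P1 mixes 2/5 on A; P2 mixes 2/3 on P

P1 indiff ⇒ q·8+(1-q)·7 = q·9+(1-q)·5 ⇒ q(-1) = (1-q)(-2) ⇒ q = 2/3
P2 indiff ⇒ p·7+(1-p)·3 = p·1+(1-p)·7 ⇒ p(6) = (1-p)(4) ⇒ p = 2/5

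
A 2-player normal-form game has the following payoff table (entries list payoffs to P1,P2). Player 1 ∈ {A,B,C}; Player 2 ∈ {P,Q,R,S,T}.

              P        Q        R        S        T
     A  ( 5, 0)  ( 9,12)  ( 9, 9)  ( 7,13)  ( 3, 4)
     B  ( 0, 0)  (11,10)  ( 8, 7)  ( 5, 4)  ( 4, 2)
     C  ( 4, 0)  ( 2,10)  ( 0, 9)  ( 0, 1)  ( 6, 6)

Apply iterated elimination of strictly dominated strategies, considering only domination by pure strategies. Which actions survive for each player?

Remaining: P1:{A,B} P2:{Q,S}

P2 drop P (Q beats it: A:12>0 B:10>0 C:10>0)
P2 drop R (Q beats it: A:12>9 B:10>7 C:10>9)
P2 drop T (Q beats it: A:12>4 B:10>2 C:10>6)
P1 drop C (A beats it: Q:9>2 S:7>0)
P1→{A,B} P2→{Q,S}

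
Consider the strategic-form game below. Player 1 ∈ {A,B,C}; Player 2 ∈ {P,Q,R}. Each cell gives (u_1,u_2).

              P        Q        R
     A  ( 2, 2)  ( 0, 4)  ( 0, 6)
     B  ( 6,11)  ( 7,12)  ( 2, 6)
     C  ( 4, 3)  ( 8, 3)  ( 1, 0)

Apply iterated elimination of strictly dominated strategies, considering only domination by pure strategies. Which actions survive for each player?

IESDS → P1:{B,C} P2:{P,Q}

P1 drop A (B beats it: P:6>2 Q:7>0 R:2>0)
P2 drop R (P beats it: B:11>6 C:3>0)
P1→{B,C} P2→{P,Q}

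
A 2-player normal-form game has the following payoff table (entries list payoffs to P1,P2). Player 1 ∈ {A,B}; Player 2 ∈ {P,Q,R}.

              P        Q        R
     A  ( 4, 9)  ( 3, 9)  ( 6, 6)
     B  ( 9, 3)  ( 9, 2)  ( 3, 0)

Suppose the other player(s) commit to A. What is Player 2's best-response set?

u_2(P vs A) = 9
u_2(Q vs A) = 9
u_2(R vs A) = 6
max payoff 9 at {P,Q}

P2 best: {P,Q}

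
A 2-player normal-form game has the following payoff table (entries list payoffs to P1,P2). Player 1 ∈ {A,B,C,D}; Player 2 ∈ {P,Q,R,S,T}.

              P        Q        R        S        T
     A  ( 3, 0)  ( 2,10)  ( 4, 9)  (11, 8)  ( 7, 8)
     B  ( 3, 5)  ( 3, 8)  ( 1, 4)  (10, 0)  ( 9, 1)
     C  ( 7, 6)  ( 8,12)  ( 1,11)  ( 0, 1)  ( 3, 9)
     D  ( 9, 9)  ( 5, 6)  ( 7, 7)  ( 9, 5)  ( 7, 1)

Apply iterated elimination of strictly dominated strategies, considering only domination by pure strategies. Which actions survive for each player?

P2 drop S (Q beats it: A:10>8 B:8>0 C:12>1 D:6>5)
P2 drop T (Q beats it: A:10>8 B:8>1 C:12>9 D:6>1)
P1 drop A (D beats it: P:9>3 Q:5>2 R:7>4)
P1 drop B (D beats it: P:9>3 Q:5>3 R:7>1)
P1→{C,D} P2→{P,Q,R}

Remaining: P1:{C,D} P2:{P,Q,R}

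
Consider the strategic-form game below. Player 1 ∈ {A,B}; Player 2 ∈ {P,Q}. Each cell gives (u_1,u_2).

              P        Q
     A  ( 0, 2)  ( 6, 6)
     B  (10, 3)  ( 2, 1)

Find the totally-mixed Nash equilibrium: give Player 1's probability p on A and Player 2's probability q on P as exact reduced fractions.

P1 indiff ⇒ q·0+(1-q)·6 = q·10+(1-q)·2 ⇒ q(-10) = (1-q)(-4) ⇒ q = 2/7
P2 indiff ⇒ p·2+(1-p)·3 = p·6+(1-p)·1 ⇒ p(-4) = (1-p)(-2) ⇒ p = 1/3

P1 mixes 1/3 on A; P2 mixes 2/7 on P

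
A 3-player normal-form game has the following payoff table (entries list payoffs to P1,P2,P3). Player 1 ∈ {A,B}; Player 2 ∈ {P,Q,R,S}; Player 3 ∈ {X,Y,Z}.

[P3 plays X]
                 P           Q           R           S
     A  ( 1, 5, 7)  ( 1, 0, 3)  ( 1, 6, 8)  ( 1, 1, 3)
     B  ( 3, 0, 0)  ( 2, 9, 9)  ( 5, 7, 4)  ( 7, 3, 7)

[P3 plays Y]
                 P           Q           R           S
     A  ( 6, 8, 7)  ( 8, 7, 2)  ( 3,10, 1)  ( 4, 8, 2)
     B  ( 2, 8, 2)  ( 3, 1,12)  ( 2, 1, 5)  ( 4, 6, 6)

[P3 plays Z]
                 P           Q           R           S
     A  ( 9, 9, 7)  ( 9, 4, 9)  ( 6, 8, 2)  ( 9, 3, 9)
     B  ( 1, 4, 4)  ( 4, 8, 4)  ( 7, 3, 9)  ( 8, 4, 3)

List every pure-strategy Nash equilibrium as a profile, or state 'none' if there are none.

Nash profiles: (A,P,Z)

(A,P,X): not NE [P1→B gives 3>1; P2→R gives 6>5]
(A,P,Y): not NE [P2→R gives 10>8]
(A,P,Z): NE
(A,Q,X): not NE [P1→B gives 2>1; P2→R gives 6>0; P3→Z gives 9>3]
(A,Q,Y): not NE [P2→R gives 10>7; P3→Z gives 9>2]
(A,Q,Z): not NE [P2→P gives 9>4]
(A,R,X): not NE [P1→B gives 5>1]
(A,R,Y): not NE [P3→X gives 8>1]
(A,R,Z): not NE [P1→B gives 7>6; P2→P gives 9>8; P3→X gives 8>2]
(A,S,X): not NE [P1→B gives 7>1; P2→R gives 6>1; P3→Z gives 9>3]
(A,S,Y): not NE [P2→R gives 10>8; P3→Z gives 9>2]
(A,S,Z): not NE [P2→P gives 9>3]
(B,P,X): not NE [P2→Q gives 9>0; P3→Z gives 4>0]
(B,P,Y): not NE [P1→A gives 6>2; P3→Z gives 4>2]
(B,P,Z): not NE [P1→A gives 9>1; P2→Q gives 8>4]
(B,Q,X): not NE [P3→Y gives 12>9]
(B,Q,Y): not NE [P1→A gives 8>3; P2→P gives 8>1]
(B,Q,Z): not NE [P1→A gives 9>4; P3→Y gives 12>4]
(B,R,X): not NE [P2→Q gives 9>7; P3→Z gives 9>4]
(B,R,Y): not NE [P1→A gives 3>2; P2→P gives 8>1; P3→Z gives 9>5]
(B,R,Z): not NE [P2→Q gives 8>3]
(B,S,X): not NE [P2→Q gives 9>3]
(B,S,Y): not NE [P2→P gives 8>6; P3→X gives 7>6]
(B,S,Z): not NE [P1→A gives 9>8; P2→Q gives 8>4; P3→X gives 7>3]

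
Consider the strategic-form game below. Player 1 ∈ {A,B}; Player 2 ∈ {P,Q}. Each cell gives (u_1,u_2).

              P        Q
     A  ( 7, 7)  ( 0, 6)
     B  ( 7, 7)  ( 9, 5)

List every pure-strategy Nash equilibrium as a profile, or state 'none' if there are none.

(A,P): NE
(A,Q): not NE [P1→B gives 9>0; P2→P gives 7>6]
(B,P): NE
(B,Q): not NE [P2→P gives 7>5]

PSNE = {(A,P), (B,P)}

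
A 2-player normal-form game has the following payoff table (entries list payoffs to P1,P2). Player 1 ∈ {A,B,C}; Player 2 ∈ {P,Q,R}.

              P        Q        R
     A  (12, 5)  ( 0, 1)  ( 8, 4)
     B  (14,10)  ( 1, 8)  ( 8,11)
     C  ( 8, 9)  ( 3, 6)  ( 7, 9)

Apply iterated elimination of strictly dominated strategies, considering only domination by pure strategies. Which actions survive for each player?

P2 drop Q (P beats it: A:5>1 B:10>8 C:9>6)
P1 drop C (A beats it: P:12>8 R:8>7)
P1→{A,B} P2→{P,R}

Survivors P1:{A,B} P2:{P,R}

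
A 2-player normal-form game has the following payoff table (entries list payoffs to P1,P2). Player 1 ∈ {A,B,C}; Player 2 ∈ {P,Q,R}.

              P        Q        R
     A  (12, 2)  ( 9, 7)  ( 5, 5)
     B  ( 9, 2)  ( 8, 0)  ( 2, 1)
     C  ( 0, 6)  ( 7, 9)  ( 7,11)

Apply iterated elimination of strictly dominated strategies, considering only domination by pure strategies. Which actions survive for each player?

Survivors P1:{A,C} P2:{Q,R}

P1 drop B (A beats it: P:12>9 Q:9>8 R:5>2)
P2 drop P (Q beats it: A:7>2 C:9>6)
P1→{A,C} P2→{Q,R}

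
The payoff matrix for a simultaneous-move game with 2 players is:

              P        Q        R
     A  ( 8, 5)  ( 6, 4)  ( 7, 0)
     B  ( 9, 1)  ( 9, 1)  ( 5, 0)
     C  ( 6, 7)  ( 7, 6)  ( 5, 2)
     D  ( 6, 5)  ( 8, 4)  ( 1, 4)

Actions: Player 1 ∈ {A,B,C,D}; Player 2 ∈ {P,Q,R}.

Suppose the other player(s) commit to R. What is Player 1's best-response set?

u_1(A vs R) = 7
u_1(B vs R) = 5
u_1(C vs R) = 5
u_1(D vs R) = 1
max payoff 7 at {A}

BR_1 = {A}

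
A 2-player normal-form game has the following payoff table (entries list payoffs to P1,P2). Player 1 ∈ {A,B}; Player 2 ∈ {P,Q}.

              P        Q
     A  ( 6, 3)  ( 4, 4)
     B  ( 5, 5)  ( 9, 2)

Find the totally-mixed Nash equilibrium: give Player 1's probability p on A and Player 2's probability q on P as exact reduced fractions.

P1 indiff ⇒ q·6+(1-q)·4 = q·5+(1-q)·9 ⇒ q(1) = (1-q)(5) ⇒ q = 5/6
P2 indiff ⇒ p·3+(1-p)·5 = p·4+(1-p)·2 ⇒ p(-1) = (1-p)(-3) ⇒ p = 3/4

P1 mixes 3/4 on A; P2 mixes 5/6 on P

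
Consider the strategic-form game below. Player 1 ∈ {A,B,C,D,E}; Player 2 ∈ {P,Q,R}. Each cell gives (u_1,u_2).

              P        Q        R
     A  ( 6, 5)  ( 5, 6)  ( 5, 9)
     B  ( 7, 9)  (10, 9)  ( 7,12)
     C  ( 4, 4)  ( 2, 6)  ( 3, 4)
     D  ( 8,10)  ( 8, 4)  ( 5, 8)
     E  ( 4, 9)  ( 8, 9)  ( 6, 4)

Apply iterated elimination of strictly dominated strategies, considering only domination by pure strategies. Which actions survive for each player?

IESDS → P1:{B,D} P2:{P,R}

P1 drop A (B beats it: P:7>6 Q:10>5 R:7>5)
P1 drop C (B beats it: P:7>4 Q:10>2 R:7>3)
P1 drop E (B beats it: P:7>4 Q:10>8 R:7>6)
P2 drop Q (R beats it: B:12>9 D:8>4)
P1→{B,D} P2→{P,R}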